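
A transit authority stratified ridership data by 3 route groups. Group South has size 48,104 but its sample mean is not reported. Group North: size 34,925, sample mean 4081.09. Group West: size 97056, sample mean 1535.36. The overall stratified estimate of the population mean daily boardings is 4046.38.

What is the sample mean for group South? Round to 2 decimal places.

9087.48

Σ Nₕx̄ₕ = N·μ, so 48104·x̄_South = 180085·4046.38 − (34925·4081.09 + 97056·1535.36).
= 728692342.3 − 291547968.41 = 437144373.89.
x̄_South = 437144373.89 / 48104 = 9087.4849... → 9087.48.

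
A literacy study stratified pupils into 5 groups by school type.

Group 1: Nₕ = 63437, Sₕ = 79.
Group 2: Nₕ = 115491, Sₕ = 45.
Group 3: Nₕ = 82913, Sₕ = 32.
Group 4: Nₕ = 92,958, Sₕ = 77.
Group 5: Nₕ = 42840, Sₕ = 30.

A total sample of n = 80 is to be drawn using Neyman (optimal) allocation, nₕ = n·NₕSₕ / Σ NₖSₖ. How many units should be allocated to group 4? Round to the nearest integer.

Σ NₕSₕ = 63437·79 + 115491·45 + 82913·32 + 92958·77 + 42840·30 = 21304800.
Share for 4: 7157766/21304800 = 0.33597.
n_4 = 80 × 0.33597 = 26.878... → 27.

27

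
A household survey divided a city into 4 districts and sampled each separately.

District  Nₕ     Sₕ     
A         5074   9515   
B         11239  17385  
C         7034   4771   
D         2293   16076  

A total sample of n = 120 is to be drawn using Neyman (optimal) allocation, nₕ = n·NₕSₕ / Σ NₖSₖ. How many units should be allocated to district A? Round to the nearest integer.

18

A: NₕSₕ = 5074·9515 = 48279110
B: NₕSₕ = 11239·17385 = 195390015
C: NₕSₕ = 7034·4771 = 33559214
D: NₕSₕ = 2293·16076 = 36862268
Σ NₕSₕ = 314090607.
n_A = 120·48279110/314090607 = 18.445... → 18.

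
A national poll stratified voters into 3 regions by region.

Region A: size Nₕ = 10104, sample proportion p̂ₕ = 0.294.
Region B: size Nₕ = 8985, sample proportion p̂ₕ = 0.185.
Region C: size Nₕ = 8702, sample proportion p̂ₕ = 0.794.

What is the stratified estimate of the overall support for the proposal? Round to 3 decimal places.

0.415

Wₕ = Nₕ/N with N = 27791: 0.3636, 0.3233, 0.3131.
p̂_st = 0.3636·0.294 + 0.3233·0.185 + 0.3131·0.794 ≈ 0.41532... → 0.415.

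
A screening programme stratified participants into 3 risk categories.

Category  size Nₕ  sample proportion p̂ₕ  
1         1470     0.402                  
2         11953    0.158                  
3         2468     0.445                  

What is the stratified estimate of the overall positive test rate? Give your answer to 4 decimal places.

Wₕ = Nₕ/N with N = 15891: 0.0925, 0.7522, 0.1553.
p̂_st = 0.0925·0.402 + 0.7522·0.158 + 0.1553·0.445 ≈ 0.225145... → 0.2251.

0.2251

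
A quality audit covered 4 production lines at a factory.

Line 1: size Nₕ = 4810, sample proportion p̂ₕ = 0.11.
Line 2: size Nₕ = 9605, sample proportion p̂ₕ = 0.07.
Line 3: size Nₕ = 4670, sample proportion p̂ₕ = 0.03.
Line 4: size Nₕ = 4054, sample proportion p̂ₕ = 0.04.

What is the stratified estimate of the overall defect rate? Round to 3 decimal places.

Wₕ = Nₕ/N with N = 23139: 0.2079, 0.4151, 0.2018, 0.1752.
p̂_st = 0.2079·0.11 + 0.4151·0.07 + 0.2018·0.03 + 0.1752·0.04 ≈ 0.06499... → 0.065.

0.065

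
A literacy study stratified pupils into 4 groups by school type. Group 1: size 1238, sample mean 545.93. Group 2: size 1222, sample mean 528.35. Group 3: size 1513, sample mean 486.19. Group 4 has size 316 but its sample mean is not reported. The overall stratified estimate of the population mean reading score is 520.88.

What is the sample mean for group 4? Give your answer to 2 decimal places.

559.95

N = 1238 + 1222 + 1513 + 316 = 4289.
Overall total = μ·N = 520.88·4289 = 2234054.32.
Subtract the known strata: 1238·545.93 + 1222·528.35 + 1513·486.19 = 2057110.51.
Remaining total for group 4: 2234054.32 − 2057110.51 = 176943.81.
Divide by its size: 176943.81 / 316 = 559.9488... → 559.95.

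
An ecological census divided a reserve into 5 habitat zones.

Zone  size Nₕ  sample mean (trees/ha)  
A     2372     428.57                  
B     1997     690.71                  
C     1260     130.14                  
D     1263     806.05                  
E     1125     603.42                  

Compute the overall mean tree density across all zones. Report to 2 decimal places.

N = 8017; weights Wₕ = Nₕ/N = (0.2959, 0.2491, 0.1572, 0.1575, 0.1403).
x̄_st = Σ Wₕ·x̄ₕ = 0.2959·428.57 + 0.2491·690.71 + 0.1572·130.14 + 0.1575·806.05 + 0.1403·603.42 ≈ 530.9693...
→ 530.97.

530.97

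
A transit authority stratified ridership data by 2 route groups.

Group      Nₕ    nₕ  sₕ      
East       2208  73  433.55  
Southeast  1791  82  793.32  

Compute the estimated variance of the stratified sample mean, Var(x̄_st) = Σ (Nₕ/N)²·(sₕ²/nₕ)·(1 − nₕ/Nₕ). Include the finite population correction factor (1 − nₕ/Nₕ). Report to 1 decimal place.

2228.0

N = 3999; Wₕ = Nₕ/N.
group East: (2208/3999)²·433.55²/73·(1 − 73/2208) = 759.0138
group Southeast: (1791/3999)²·793.32²/82·(1 − 82/1791) = 1468.9865
Sum = 2228.0002 → 2228.0.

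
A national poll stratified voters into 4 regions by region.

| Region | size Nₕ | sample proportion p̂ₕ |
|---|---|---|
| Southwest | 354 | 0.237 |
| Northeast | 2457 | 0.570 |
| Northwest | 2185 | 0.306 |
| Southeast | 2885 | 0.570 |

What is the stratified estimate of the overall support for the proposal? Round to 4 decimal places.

N = 354 + 2457 + 2185 + 2885 = 7881.
Overall proportion = Σ (Nₕ/N)·p̂ₕ.
Σ Nₕp̂ₕ = 83.898 + 1400.49 + 668.61 + 1644.45 = 3797.448.
3797.448 / 7881 = 0.481848... → 0.4818.

0.4818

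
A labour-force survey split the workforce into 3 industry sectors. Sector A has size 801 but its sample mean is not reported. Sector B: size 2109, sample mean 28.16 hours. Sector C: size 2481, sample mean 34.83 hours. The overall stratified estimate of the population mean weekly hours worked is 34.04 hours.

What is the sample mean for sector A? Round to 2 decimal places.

47.07

Σ Nₕx̄ₕ = N·μ, so 801·x̄_A = 5391·34.04 − (2109·28.16 + 2481·34.83).
= 183509.64 − 145802.67 = 37706.97.
x̄_A = 37706.97 / 801 = 47.0749... → 47.07.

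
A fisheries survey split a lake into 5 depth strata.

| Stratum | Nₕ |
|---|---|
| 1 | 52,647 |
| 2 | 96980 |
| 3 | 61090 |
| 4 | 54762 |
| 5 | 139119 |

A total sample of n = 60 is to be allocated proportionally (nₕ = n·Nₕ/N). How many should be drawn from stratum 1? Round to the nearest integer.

8

Share of stratum 1 = 52647/404598 = 0.13012.
Allocate 60 × 0.13012 = 7.807... → 8.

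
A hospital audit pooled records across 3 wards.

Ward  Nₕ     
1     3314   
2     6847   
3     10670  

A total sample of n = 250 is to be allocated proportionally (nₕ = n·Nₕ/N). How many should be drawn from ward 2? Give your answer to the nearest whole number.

82

Share of ward 2 = 6847/20831 = 0.32869.
Allocate 250 × 0.32869 = 82.173... → 82.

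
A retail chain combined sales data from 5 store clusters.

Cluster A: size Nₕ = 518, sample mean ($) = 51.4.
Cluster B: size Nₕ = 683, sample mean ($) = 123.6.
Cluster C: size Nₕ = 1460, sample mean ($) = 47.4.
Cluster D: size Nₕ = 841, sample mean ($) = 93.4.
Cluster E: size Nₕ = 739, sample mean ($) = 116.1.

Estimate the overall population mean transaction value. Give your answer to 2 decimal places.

N = 518 + 683 + 1460 + 841 + 739 = 4241.
Overall mean = Σ (Nₕ/N)·x̄ₕ — weight by population share, not a simple average.
Σ Nₕx̄ₕ = 518·51.4 + 683·123.6 + 1460·47.4 + 841·93.4 + 739·116.1 = 26625.2 + 84418.8 + 69204 + 78549.4 + 85797.9 = 344595.3.
Divide by N: 344595.3 / 4241 = 81.2533... → 81.25.

81.25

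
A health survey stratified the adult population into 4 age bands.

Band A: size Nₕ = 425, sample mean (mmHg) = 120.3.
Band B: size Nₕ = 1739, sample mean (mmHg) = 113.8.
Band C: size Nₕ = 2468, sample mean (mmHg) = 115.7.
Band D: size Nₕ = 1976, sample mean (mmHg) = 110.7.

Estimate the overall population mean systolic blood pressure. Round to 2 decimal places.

N = 425 + 1739 + 2468 + 1976 = 6608.
The stratified mean weights each stratum mean by its population share Nₕ/N.
Σ Nₕx̄ₕ = 425·120.3 + 1739·113.8 + 2468·115.7 + 1976·110.7 = 51127.5 + 197898.2 + 285547.6 + 218743.2 = 753316.5.
Divide by N: 753316.5 / 6608 = 114.0007... → 114.00.

114.00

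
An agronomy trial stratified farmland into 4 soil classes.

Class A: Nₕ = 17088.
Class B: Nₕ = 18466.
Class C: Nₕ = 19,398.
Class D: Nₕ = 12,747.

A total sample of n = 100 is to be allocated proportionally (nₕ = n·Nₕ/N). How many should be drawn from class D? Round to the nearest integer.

N = 17088 + 18466 + 19398 + 12747 = 67699.
n_D = 100·12747/67699 = 18.829... → 19.

19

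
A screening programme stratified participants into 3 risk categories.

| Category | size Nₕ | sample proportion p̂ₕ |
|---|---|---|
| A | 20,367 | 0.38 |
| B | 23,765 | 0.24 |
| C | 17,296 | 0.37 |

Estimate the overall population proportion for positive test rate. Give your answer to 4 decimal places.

N = 20367 + 23765 + 17296 = 61428.
Overall proportion = Σ (Nₕ/N)·p̂ₕ.
Σ Nₕp̂ₕ = 7739.46 + 5703.6 + 6399.52 = 19842.58.
19842.58 / 61428 = 0.323022... → 0.3230.

0.3230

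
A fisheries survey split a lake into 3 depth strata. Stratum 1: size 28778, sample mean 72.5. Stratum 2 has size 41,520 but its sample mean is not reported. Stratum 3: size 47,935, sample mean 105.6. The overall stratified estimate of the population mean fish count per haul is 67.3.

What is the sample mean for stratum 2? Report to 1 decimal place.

19.5

Σ Nₕx̄ₕ = N·μ, so 41520·x̄_2 = 118233·67.3 − (28778·72.5 + 47935·105.6).
= 7957080.9 − 7148341 = 808739.9.
x̄_2 = 808739.9 / 41520 = 19.478... → 19.5.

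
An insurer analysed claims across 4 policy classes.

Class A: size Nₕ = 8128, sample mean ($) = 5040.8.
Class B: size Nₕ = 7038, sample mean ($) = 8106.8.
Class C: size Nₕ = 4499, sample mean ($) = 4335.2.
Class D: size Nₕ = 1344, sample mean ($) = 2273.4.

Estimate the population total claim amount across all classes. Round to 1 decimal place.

Population total = Σ Nₕ·x̄ₕ (each stratum's size times its mean).
8128·5040.8 + 7038·8106.8 + 4499·4335.2 + 1344·2273.4 = 40971622.4 + 57055658.4 + 19504064.8 + 3055449.6 = 120586795.2.

120586795.2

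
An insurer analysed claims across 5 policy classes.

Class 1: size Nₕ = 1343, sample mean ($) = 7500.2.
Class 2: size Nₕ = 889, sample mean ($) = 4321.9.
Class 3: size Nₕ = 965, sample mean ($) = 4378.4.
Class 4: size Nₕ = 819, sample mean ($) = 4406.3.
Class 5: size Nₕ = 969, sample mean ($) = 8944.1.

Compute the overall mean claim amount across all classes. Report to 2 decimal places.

N = 4985; weights Wₕ = Nₕ/N = (0.2694, 0.1783, 0.1936, 0.1643, 0.1944).
x̄_st = Σ Wₕ·x̄ₕ = 0.2694·7500.2 + 0.1783·4321.9 + 0.1936·4378.4 + 0.1643·4406.3 + 0.1944·8944.1 ≈ 6101.4416...
→ 6101.44.

6101.44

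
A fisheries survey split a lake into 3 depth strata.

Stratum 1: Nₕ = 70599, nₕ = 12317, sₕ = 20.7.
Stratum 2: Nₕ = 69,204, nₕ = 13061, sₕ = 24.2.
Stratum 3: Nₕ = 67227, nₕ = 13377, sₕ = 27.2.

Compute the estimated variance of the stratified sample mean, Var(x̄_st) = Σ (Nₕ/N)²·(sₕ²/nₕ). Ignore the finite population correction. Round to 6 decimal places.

N = 207030; Wₕ = Nₕ/N.
stratum 1: (70599/207030)²·20.7²/12317 = 0.004045445
stratum 2: (69204/207030)²·24.2²/13061 = 0.005010143
stratum 3: (67227/207030)²·27.2²/13377 = 0.005831765
Sum = 0.014887352 → 0.014887.

0.014887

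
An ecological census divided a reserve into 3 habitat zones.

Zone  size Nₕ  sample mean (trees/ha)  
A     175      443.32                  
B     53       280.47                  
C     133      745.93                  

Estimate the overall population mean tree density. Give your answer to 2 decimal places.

N = 361; weights Wₕ = Nₕ/N = (0.4848, 0.1468, 0.3684).
x̄_st = Σ Wₕ·x̄ₕ = 0.4848·443.32 + 0.1468·280.47 + 0.3684·745.93 ≈ 530.8992...
→ 530.90.

530.90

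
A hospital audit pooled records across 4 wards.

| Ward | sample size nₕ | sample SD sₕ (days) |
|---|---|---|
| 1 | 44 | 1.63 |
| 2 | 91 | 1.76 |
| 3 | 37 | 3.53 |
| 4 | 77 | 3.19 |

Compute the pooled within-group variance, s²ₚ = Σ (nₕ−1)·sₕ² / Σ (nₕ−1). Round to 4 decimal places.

1: (44−1)·1.63² = 43·2.6569 = 114.2467
2: (91−1)·1.76² = 90·3.0976 = 278.784
3: (37−1)·3.53² = 36·12.4609 = 448.5924
4: (77−1)·3.19² = 76·10.1761 = 773.3836
Numerator = 1615.0067; denominator = Σ(nₕ−1) = 245.
s²ₚ = 1615.0067/245 = 6.591864... → 6.5919.

6.5919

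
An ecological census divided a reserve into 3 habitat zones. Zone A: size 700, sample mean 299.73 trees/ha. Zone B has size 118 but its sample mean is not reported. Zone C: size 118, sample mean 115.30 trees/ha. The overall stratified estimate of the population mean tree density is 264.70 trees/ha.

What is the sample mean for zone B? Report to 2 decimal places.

Σ Nₕx̄ₕ = N·μ, so 118·x̄_B = 936·264.70 − (700·299.73 + 118·115.30).
= 247759.2 − 223416.4 = 24342.8.
x̄_B = 24342.8 / 118 = 206.2949... → 206.29.

206.29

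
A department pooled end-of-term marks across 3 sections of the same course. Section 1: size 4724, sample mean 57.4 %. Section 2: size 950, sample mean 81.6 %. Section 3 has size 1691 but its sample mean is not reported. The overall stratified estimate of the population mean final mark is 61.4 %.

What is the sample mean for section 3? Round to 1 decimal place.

61.2

N = 4724 + 950 + 1691 = 7365.
Overall total = μ·N = 61.4·7365 = 452211.
Subtract the known strata: 4724·57.4 + 950·81.6 = 348677.6.
Remaining total for section 3: 452211 − 348677.6 = 103533.4.
Divide by its size: 103533.4 / 1691 = 61.226... → 61.2.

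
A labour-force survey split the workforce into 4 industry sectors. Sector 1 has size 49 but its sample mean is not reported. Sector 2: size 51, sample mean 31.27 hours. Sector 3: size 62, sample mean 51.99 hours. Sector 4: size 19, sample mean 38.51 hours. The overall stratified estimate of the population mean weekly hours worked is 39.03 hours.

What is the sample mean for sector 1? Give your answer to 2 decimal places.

N = 49 + 51 + 62 + 19 = 181.
Overall total = μ·N = 39.03·181 = 7064.43.
Subtract the known strata: 51·31.27 + 62·51.99 + 19·38.51 = 5549.84.
Remaining total for sector 1: 7064.43 − 5549.84 = 1514.59.
Divide by its size: 1514.59 / 49 = 30.91 → 30.91.

30.91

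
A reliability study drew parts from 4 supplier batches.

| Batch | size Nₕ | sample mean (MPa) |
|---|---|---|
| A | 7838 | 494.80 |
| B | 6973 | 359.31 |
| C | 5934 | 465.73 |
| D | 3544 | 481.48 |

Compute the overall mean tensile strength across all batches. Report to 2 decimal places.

446.86

x̄_st = (Σ Nₕx̄ₕ) / (Σ Nₕ) = (7838·494.80 + 6973·359.31 + 5934·465.73 + 3544·481.48) / 24289
= 10853717.97 / 24289 = 446.8573... → 446.86.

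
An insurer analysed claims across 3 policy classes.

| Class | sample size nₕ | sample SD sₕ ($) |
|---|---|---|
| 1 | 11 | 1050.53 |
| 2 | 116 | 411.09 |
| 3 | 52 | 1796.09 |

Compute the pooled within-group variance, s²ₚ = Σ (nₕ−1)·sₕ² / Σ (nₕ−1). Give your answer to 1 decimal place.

1: (11−1)·1050.53² = 10·1103613.2809 = 11036132.809
2: (116−1)·411.09² = 115·168994.9881 = 19434423.6315
3: (52−1)·1796.09² = 51·3225939.2881 = 164522903.6931
Numerator = 194993460.1336; denominator = Σ(nₕ−1) = 176.
s²ₚ = 194993460.1336/176 = 1107917.387... → 1107917.4.

1107917.4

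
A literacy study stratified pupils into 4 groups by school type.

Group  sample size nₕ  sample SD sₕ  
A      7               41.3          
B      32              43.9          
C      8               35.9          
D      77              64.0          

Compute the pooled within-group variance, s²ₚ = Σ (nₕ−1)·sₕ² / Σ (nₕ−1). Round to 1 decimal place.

Degrees of freedom: 6 + 31 + 7 + 76 = 120.
Σ(nₕ−1)sₕ² = 6·1705.69 + 31·1927.21 + 7·1288.81 + 76·4096 = 390295.32.
s²ₚ = 390295.32 / 120 = 3252.461 → 3252.5.

3252.5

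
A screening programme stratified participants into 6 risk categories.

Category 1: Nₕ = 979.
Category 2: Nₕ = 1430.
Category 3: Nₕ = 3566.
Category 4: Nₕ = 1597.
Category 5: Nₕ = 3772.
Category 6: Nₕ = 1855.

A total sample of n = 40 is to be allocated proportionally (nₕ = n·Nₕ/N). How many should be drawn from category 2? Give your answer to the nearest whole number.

4

Share of category 2 = 1430/13199 = 0.10834.
Allocate 40 × 0.10834 = 4.334... → 4.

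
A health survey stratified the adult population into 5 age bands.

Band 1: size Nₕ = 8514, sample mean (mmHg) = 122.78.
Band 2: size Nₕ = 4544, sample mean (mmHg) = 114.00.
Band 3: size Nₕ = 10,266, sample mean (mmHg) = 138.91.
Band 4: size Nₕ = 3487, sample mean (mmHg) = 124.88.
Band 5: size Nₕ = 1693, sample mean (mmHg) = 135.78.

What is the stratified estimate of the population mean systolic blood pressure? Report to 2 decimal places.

x̄_st = (Σ Nₕx̄ₕ) / (Σ Nₕ) = (8514·122.78 + 4544·114.00 + 10266·138.91 + 3487·124.88 + 1693·135.78) / 28504
= 3654747.08 / 28504 = 128.2187... → 128.22.

128.22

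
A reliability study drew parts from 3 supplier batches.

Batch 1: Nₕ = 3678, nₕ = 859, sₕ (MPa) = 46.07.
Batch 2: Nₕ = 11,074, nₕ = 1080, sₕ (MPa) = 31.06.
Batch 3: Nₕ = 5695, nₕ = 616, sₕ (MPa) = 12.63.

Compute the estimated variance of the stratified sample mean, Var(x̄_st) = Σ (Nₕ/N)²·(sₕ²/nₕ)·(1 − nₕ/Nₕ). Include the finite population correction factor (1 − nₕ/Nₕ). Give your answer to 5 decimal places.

N = 20447. Term for each stratum: Wₕ²sₕ²/nₕ·(1−nₕ/Nₕ).
Var(x̄_st) = 0.06127606 + 0.23646334 + 0.01791590 = 0.31565531 → 0.31566.

0.31566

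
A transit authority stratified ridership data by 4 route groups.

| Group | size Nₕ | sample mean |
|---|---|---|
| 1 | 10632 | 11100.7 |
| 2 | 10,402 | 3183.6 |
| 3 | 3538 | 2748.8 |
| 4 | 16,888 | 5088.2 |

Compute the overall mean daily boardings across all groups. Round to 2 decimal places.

x̄_st = (Σ Nₕx̄ₕ) / (Σ Nₕ) = (10632·11100.7 + 10402·3183.6 + 3538·2748.8 + 16888·5088.2) / 41460
= 246793225.6 / 41460 = 5952.5621... → 5952.56.

5952.56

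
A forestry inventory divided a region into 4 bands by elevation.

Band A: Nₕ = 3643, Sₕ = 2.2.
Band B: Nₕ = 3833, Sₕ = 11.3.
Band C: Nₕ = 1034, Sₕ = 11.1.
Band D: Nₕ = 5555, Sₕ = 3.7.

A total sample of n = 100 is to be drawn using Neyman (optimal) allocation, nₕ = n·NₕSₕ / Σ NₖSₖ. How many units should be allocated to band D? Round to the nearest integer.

25

A: NₕSₕ = 3643·2.2 = 8014.6
B: NₕSₕ = 3833·11.3 = 43312.9
C: NₕSₕ = 1034·11.1 = 11477.4
D: NₕSₕ = 5555·3.7 = 20553.5
Σ NₕSₕ = 83358.4.
n_D = 100·20553.5/83358.4 = 24.657... → 25.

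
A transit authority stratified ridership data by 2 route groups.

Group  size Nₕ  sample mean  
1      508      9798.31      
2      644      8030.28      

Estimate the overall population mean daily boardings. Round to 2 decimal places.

8809.93

N = 508 + 644 = 1152.
The stratified mean weights each stratum mean by its population share Nₕ/N.
Σ Nₕx̄ₕ = 508·9798.31 + 644·8030.28 = 4977541.48 + 5171500.32 = 10149041.8.
Divide by N: 10149041.8 / 1152 = 8809.9321... → 8809.93.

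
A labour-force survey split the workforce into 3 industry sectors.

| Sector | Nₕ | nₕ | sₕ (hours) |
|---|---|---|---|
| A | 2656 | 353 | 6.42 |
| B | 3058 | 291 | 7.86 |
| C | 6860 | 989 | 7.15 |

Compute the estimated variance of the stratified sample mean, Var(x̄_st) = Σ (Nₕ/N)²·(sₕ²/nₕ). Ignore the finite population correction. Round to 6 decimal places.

N = 12574. Term for each stratum: Wₕ²sₕ²/nₕ.
Var(x̄_st) = 0.005209602 + 0.012556834 + 0.015385695 = 0.033152131 → 0.033152.

0.033152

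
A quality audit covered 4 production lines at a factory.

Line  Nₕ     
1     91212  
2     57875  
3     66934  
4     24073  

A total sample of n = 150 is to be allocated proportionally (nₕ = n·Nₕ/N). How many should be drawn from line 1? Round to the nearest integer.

Share of line 1 = 91212/240094 = 0.37990.
Allocate 150 × 0.37990 = 56.985... → 57.

57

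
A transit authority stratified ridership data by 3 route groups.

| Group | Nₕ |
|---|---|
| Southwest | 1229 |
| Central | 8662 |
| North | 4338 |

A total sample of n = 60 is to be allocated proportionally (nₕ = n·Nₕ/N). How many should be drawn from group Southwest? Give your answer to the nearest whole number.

5

Share of group Southwest = 1229/14229 = 0.08637.
Allocate 60 × 0.08637 = 5.182... → 5.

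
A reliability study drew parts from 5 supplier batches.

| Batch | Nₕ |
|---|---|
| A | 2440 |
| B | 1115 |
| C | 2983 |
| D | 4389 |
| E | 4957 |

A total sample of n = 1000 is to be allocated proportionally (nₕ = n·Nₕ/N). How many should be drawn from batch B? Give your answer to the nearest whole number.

70

N = 2440 + 1115 + 2983 + 4389 + 4957 = 15884.
n_B = 1000·1115/15884 = 70.196... → 70.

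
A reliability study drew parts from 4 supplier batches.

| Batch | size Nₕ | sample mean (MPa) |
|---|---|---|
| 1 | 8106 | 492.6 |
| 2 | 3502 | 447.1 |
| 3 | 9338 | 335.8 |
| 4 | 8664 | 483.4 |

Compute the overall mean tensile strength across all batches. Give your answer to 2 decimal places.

N = 29610; weights Wₕ = Nₕ/N = (0.2738, 0.1183, 0.3154, 0.2926).
x̄_st = Σ Wₕ·x̄ₕ = 0.2738·492.6 + 0.1183·447.1 + 0.3154·335.8 + 0.2926·483.4 ≈ 435.0773...
→ 435.08.

435.08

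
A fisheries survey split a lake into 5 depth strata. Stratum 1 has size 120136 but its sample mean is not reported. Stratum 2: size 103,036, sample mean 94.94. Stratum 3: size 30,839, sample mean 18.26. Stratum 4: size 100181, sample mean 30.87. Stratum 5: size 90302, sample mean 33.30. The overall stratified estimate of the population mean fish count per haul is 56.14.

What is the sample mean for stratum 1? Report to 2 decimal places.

Σ Nₕx̄ₕ = N·μ, so 120136·x̄_1 = 444494·56.14 − (103036·94.94 + 30839·18.26 + 100181·30.87 + 90302·33.30).
= 24953893.16 − 16445002.05 = 8508891.11.
x̄_1 = 8508891.11 / 120136 = 70.8272... → 70.83.

70.83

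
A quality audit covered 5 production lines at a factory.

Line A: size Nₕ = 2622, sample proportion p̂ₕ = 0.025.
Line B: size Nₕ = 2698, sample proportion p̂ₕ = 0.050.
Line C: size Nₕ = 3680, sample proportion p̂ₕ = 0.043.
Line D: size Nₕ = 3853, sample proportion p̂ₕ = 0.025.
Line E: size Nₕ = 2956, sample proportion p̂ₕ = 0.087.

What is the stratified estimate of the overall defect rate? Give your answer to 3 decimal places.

Wₕ = Nₕ/N with N = 15809: 0.1659, 0.1707, 0.2328, 0.2437, 0.1870.
p̂_st = 0.1659·0.025 + 0.1707·0.050 + 0.2328·0.043 + 0.2437·0.025 + 0.1870·0.087 ≈ 0.04505... → 0.045.

0.045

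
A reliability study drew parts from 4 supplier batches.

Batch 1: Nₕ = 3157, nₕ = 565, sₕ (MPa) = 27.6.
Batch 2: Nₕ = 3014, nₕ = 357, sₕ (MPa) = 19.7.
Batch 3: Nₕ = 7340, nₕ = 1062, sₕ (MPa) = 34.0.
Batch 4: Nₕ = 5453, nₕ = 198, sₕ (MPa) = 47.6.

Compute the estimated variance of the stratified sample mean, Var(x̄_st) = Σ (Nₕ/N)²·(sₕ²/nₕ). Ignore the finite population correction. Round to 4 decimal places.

1.1740

N = 18964; Wₕ = Nₕ/N.
batch 1: (3157/18964)²·27.6²/565 = 0.0373645
batch 2: (3014/18964)²·19.7²/357 = 0.0274594
batch 3: (7340/18964)²·34.0²/1062 = 0.1630668
batch 4: (5453/18964)²·47.6²/198 = 0.9461496
Sum = 1.1740403 → 1.1740.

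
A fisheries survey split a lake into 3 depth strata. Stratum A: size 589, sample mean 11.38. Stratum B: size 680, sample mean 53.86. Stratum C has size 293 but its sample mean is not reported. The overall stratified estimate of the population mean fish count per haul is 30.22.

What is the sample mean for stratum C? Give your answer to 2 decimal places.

13.23

Σ Nₕx̄ₕ = N·μ, so 293·x̄_C = 1562·30.22 − (589·11.38 + 680·53.86).
= 47203.64 − 43327.62 = 3876.02.
x̄_C = 3876.02 / 293 = 13.2287... → 13.23.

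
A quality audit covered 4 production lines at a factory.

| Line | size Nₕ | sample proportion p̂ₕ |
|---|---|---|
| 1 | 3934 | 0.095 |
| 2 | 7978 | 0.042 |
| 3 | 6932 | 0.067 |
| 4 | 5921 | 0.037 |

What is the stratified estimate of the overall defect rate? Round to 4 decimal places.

0.0562

N = 3934 + 7978 + 6932 + 5921 = 24765.
Overall proportion = Σ (Nₕ/N)·p̂ₕ.
Σ Nₕp̂ₕ = 373.73 + 335.076 + 464.444 + 219.077 = 1392.327.
1392.327 / 24765 = 0.056222... → 0.0562.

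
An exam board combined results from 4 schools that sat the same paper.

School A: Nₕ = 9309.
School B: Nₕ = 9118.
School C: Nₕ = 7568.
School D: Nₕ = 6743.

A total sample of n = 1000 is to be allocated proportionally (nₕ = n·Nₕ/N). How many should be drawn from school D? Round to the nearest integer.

Share of school D = 6743/32738 = 0.20597.
Allocate 1000 × 0.20597 = 205.969... → 206.

206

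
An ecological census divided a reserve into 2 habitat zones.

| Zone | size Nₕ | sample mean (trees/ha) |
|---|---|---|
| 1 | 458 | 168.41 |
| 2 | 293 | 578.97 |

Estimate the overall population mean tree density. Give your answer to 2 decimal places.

328.59

x̄_st = (Σ Nₕx̄ₕ) / (Σ Nₕ) = (458·168.41 + 293·578.97) / 751
= 246769.99 / 751 = 328.5885... → 328.59.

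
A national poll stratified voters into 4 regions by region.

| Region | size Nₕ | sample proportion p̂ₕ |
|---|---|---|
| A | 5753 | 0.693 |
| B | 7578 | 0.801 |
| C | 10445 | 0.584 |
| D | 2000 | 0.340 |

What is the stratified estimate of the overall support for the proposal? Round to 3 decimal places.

0.653

N = 5753 + 7578 + 10445 + 2000 = 25776.
Overall proportion = Σ (Nₕ/N)·p̂ₕ.
Σ Nₕp̂ₕ = 3986.829 + 6069.978 + 6099.88 + 680 = 16836.687.
16836.687 / 25776 = 0.65319... → 0.653.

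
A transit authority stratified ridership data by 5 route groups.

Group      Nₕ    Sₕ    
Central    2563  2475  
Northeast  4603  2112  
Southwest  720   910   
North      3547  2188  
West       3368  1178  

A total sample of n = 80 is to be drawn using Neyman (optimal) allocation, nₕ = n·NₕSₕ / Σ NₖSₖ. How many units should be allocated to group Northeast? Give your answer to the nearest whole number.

27

Central: NₕSₕ = 2563·2475 = 6343425
Northeast: NₕSₕ = 4603·2112 = 9721536
Southwest: NₕSₕ = 720·910 = 655200
North: NₕSₕ = 3547·2188 = 7760836
West: NₕSₕ = 3368·1178 = 3967504
Σ NₕSₕ = 28448501.
n_Northeast = 80·9721536/28448501 = 27.338... → 27.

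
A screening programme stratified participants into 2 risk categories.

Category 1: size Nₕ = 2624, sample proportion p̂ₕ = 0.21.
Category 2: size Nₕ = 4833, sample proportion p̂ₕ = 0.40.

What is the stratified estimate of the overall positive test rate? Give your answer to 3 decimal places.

0.333

Wₕ = Nₕ/N with N = 7457: 0.3519, 0.6481.
p̂_st = 0.3519·0.21 + 0.6481·0.40 ≈ 0.33314... → 0.333.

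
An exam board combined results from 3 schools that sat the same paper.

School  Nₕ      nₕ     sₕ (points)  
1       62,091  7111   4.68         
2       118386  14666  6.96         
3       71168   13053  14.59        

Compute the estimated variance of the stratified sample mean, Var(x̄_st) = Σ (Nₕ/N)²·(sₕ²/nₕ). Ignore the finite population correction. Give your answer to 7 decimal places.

N = 251645; Wₕ = Nₕ/N.
school 1: (62091/251645)²·4.68²/7111 = 0.0001875175
school 2: (118386/251645)²·6.96²/14666 = 0.0007310227
school 3: (71168/251645)²·14.59²/13053 = 0.0013043470
Sum = 0.0022228872 → 0.0022229.

0.0022229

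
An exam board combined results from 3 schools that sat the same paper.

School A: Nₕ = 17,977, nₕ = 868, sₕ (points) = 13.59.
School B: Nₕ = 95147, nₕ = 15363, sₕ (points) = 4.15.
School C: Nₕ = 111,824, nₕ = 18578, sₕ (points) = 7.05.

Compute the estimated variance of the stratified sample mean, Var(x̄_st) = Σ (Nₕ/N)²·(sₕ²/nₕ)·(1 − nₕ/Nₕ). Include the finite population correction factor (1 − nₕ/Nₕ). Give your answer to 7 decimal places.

N = 224948; Wₕ = Nₕ/N.
school A: (17977/224948)²·13.59²/868·(1 − 868/17977) = 0.0012932925
school B: (95147/224948)²·4.15²/15363·(1 − 15363/95147) = 0.0001681771
school C: (111824/224948)²·7.05²/18578·(1 − 18578/111824) = 0.0005512902
Sum = 0.0020127597 → 0.0020128.

0.0020128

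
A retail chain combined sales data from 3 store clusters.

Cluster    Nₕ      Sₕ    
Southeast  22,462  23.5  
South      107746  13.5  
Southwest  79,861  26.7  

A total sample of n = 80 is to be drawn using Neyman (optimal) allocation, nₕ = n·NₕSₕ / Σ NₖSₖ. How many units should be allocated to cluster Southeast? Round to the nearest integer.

Σ NₕSₕ = 22462·23.5 + 107746·13.5 + 79861·26.7 = 4114716.7.
Share for Southeast: 527857/4114716.7 = 0.12829.
n_Southeast = 80 × 0.12829 = 10.263... → 10.

10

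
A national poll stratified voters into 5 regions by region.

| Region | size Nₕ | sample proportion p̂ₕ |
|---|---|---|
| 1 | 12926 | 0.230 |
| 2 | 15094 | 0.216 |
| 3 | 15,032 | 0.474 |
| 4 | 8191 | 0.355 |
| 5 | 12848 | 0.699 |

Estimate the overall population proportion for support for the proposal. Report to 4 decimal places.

0.3939

Wₕ = Nₕ/N with N = 64091: 0.2017, 0.2355, 0.2345, 0.1278, 0.2005.
p̂_st = 0.2017·0.230 + 0.2355·0.216 + 0.2345·0.474 + 0.1278·0.355 + 0.2005·0.699 ≈ 0.393924... → 0.3939.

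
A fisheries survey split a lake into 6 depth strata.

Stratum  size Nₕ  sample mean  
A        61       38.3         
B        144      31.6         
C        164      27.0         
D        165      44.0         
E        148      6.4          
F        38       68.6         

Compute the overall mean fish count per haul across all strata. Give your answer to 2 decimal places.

30.73

x̄_st = (Σ Nₕx̄ₕ) / (Σ Nₕ) = (61·38.3 + 144·31.6 + 164·27.0 + 165·44.0 + 148·6.4 + 38·68.6) / 720
= 22128.7 / 720 = 30.7343... → 30.73.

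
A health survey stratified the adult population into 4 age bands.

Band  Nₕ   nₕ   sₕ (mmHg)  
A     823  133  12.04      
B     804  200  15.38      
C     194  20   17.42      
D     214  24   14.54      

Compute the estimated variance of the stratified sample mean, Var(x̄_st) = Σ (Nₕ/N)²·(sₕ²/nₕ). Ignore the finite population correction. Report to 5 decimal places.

N = 2035. Term for each stratum: Wₕ²sₕ²/nₕ.
Var(x̄_st) = 0.17826750 + 0.18461456 + 0.13789259 + 0.09741286 = 0.59818751 → 0.59819.

0.59819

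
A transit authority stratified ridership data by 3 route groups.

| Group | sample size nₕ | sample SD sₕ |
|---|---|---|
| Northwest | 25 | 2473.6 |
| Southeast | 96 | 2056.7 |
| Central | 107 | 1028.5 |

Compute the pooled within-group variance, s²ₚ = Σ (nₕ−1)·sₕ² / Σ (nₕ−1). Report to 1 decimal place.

2937014.4

Northwest: (25−1)·2473.6² = 24·6118696.96 = 146848727.04
Southeast: (96−1)·2056.7² = 95·4230014.89 = 401851414.55
Central: (107−1)·1028.5² = 106·1057812.25 = 112128098.5
Numerator = 660828240.09; denominator = Σ(nₕ−1) = 225.
s²ₚ = 660828240.09/225 = 2937014.400... → 2937014.4.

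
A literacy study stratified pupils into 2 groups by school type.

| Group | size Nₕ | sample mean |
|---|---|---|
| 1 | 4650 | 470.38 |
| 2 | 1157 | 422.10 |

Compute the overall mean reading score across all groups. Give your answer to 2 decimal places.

460.76

N = 4650 + 1157 = 5807.
The stratified mean weights each stratum mean by its population share Nₕ/N.
Σ Nₕx̄ₕ = 4650·470.38 + 1157·422.10 = 2187267 + 488369.7 = 2675636.7.
Divide by N: 2675636.7 / 5807 = 460.7606... → 460.76.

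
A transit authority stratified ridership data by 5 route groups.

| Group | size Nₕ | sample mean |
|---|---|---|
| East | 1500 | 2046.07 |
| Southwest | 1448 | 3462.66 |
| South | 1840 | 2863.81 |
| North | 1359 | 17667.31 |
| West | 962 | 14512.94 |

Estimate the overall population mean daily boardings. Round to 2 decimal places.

N = 1500 + 1448 + 1840 + 1359 + 962 = 7109.
The stratified mean weights each stratum mean by its population share Nₕ/N.
Σ Nₕx̄ₕ = 1500·2046.07 + 1448·3462.66 + 1840·2863.81 + 1359·17667.31 + 962·14512.94 = 3069105 + 5013931.68 + 5269410.4 + 24009874.29 + 13961448.28 = 51323769.65.
Divide by N: 51323769.65 / 7109 = 7219.5484... → 7219.55.

7219.55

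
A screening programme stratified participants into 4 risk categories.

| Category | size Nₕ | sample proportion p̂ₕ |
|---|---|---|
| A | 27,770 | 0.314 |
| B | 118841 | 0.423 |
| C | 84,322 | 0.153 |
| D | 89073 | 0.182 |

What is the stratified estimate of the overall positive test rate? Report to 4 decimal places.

N = 27770 + 118841 + 84322 + 89073 = 320006.
Overall proportion = Σ (Nₕ/N)·p̂ₕ.
Σ Nₕp̂ₕ = 8719.78 + 50269.743 + 12901.266 + 16211.286 = 88102.075.
88102.075 / 320006 = 0.275314... → 0.2753.

0.2753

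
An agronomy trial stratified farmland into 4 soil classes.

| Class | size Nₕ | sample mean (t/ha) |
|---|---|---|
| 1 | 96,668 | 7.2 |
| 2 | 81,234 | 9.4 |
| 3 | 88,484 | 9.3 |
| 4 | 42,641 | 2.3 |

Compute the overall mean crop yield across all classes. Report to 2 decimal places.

x̄_st = (Σ Nₕx̄ₕ) / (Σ Nₕ) = (96668·7.2 + 81234·9.4 + 88484·9.3 + 42641·2.3) / 309027
= 2380584.7 / 309027 = 7.7035... → 7.70.

7.70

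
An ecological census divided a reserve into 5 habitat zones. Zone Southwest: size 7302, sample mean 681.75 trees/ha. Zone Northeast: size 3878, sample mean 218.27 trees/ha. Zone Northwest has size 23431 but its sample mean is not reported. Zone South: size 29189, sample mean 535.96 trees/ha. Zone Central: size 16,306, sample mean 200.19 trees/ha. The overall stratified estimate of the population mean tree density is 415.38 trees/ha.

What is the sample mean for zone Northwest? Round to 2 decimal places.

N = 7302 + 3878 + 23431 + 29189 + 16306 = 80106.
Overall total = μ·N = 415.38·80106 = 33274430.28.
Subtract the known strata: 7302·681.75 + 3878·218.27 + 29189·535.96 + 16306·200.19 = 24733024.14.
Remaining total for zone Northwest: 33274430.28 − 24733024.14 = 8541406.14.
Divide by its size: 8541406.14 / 23431 = 364.5344... → 364.53.

364.53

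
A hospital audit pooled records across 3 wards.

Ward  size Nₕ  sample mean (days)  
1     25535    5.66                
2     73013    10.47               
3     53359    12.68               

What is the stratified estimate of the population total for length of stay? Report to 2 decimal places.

1585566.33

Estimate total by summing Nₕ·x̄ₕ over strata.
25535·5.66 + 73013·10.47 + 53359·12.68 = 144528.1 + 764446.11 + 676592.12 = 1585566.33.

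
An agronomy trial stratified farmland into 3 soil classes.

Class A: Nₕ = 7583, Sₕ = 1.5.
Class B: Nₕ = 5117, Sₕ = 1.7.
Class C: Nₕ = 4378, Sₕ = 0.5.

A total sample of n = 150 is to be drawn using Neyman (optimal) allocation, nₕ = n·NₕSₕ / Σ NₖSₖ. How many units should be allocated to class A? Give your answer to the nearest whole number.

77

Σ NₕSₕ = 7583·1.5 + 5117·1.7 + 4378·0.5 = 22262.4.
Share for A: 11374.5/22262.4 = 0.51093.
n_A = 150 × 0.51093 = 76.639... → 77.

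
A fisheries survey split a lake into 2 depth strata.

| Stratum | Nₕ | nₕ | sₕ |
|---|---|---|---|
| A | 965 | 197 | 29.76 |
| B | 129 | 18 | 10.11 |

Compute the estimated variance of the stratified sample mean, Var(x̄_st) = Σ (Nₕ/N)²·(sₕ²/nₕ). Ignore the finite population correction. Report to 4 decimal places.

3.5770

N = 1094. Term for each stratum: Wₕ²sₕ²/nₕ.
Var(x̄_st) = 3.4979984 + 0.0789541 = 3.5769525 → 3.5770.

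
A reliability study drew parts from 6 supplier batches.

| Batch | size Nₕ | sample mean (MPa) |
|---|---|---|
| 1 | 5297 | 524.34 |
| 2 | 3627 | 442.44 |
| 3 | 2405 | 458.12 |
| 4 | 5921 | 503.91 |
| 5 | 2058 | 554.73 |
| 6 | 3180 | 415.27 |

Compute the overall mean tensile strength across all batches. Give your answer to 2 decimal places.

N = 5297 + 3627 + 2405 + 5921 + 2058 + 3180 = 22488.
Weight each subgroup mean by Nₕ/N and sum.
Σ Nₕx̄ₕ = 5297·524.34 + 3627·442.44 + 2405·458.12 + 5921·503.91 + 2058·554.73 + 3180·415.27 = 2777428.98 + 1604729.88 + 1101778.6 + 2983651.11 + 1141634.34 + 1320558.6 = 10929781.51.
Divide by N: 10929781.51 / 22488 = 486.0273... → 486.03.

486.03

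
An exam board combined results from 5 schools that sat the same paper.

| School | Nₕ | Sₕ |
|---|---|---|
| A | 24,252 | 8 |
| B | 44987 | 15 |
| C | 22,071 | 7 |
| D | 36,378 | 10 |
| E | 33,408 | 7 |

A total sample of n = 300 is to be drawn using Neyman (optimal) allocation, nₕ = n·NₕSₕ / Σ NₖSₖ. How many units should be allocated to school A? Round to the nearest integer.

A: NₕSₕ = 24252·8 = 194016
B: NₕSₕ = 44987·15 = 674805
C: NₕSₕ = 22071·7 = 154497
D: NₕSₕ = 36378·10 = 363780
E: NₕSₕ = 33408·7 = 233856
Σ NₕSₕ = 1620954.
n_A = 300·194016/1620954 = 35.908... → 36.

36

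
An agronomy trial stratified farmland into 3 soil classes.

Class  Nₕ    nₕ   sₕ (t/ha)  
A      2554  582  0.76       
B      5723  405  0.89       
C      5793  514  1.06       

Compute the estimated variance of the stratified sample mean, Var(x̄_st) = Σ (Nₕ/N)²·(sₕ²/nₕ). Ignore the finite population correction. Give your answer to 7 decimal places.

N = 14070; Wₕ = Nₕ/N.
class A: (2554/14070)²·0.76²/582 = 0.0000327008
class B: (5723/14070)²·0.89²/405 = 0.0003235819
class C: (5793/14070)²·1.06²/514 = 0.0003705676
Sum = 0.0007268503 → 0.0007269.

0.0007269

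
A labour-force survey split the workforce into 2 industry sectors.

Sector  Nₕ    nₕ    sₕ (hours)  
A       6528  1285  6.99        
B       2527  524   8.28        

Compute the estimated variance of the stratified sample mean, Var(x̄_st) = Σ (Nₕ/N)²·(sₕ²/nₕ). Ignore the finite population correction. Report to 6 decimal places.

0.029952

N = 9055; Wₕ = Nₕ/N.
sector A: (6528/9055)²·6.99²/1285 = 0.019762169
sector B: (2527/9055)²·8.28²/524 = 0.010189737
Sum = 0.029951906 → 0.029952.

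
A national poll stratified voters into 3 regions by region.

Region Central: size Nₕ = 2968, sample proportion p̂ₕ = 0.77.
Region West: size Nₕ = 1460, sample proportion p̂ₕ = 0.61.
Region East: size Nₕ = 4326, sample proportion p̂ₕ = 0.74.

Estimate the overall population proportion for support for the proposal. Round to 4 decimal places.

0.7285

N = 2968 + 1460 + 4326 = 8754.
Overall proportion = Σ (Nₕ/N)·p̂ₕ.
Σ Nₕp̂ₕ = 2285.36 + 890.6 + 3201.24 = 6377.2.
6377.2 / 8754 = 0.728490... → 0.7285.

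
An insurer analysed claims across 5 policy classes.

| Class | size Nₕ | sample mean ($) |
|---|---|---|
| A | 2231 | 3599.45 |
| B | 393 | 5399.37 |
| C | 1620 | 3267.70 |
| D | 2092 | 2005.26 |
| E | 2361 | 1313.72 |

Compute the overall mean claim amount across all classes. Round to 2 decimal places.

x̄_st = (Σ Nₕx̄ₕ) / (Σ Nₕ) = (2231·3599.45 + 393·5399.37 + 1620·3267.70 + 2092·2005.26 + 2361·1313.72) / 8697
= 22742696.2 / 8697 = 2615.0047... → 2615.00.

2615.00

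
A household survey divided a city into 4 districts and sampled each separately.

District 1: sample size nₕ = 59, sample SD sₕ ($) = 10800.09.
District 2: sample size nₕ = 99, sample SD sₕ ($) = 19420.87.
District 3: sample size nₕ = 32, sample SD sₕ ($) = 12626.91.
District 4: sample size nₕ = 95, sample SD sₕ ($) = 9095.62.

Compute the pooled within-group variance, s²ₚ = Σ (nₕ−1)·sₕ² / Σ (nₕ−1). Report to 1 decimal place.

200879589.2

Degrees of freedom: 58 + 98 + 31 + 94 = 281.
Σ(nₕ−1)sₕ² = 58·116641944.0081 + 98·377170191.5569 + 31·159438856.1481 + 94·82730303.1844 = 56447164564.9707.
s²ₚ = 56447164564.9707 / 281 = 200879589.199... → 200879589.2.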